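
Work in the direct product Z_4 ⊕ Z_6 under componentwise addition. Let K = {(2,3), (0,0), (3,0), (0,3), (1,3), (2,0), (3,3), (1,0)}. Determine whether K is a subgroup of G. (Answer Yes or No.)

Yes

|K| = 8 divides |G| = 24, consistent with Lagrange.
K contains the identity, every element's inverse is in K, and K is closed under +: it is a subgroup.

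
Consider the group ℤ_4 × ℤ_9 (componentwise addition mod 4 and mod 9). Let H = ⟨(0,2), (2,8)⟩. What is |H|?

|⟨(0,2)⟩| = 9 and |⟨(2,8)⟩| = 18, so |H| is a multiple of lcm(9, 18) = 18 and divides |G| = 36.
Closing under the operation: H = {(0,0), (0,1), (0,2), (0,3), (0,4), (0,5), (0,6), (0,7), (0,8), (2,0), (2,1), (2,2), (2,3), (2,4), (2,5), (2,6), (2,7), (2,8)}, so |H| = 18.

18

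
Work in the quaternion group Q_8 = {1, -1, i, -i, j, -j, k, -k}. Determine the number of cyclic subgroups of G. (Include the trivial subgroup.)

5

Group the elements of G by the cyclic subgroup they generate; each cyclic subgroup of order d accounts for φ(d) elements.
Cyclic subgroups by order — order 1: 1; order 2: 1; order 4: 3.
Total: 5.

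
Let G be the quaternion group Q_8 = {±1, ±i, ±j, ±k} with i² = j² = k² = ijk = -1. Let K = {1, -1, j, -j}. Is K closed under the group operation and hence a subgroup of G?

Yes

|K| = 4 divides |G| = 8, consistent with Lagrange.
K contains the identity, every element's inverse is in K, and K is closed under ·: it is a subgroup.
In fact K = ⟨j⟩.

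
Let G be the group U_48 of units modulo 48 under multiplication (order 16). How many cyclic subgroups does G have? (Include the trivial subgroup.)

12

Each element a generates a cyclic subgroup ⟨a⟩; distinct elements may generate the same one (a cyclic group of order d has φ(d) generators).
Cyclic subgroups by order — order 1: 1; order 2: 7; order 4: 4.
Total: 12.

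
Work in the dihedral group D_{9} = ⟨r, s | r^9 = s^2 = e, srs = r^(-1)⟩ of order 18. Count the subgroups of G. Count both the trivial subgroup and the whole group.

16

|G| = 18, so by Lagrange every subgroup order divides 18. Divisors: 1, 2, 3, 6, 9, 18.
Subgroups by order — order 1: 1; order 2: 9; order 3: 1; order 6: 3; order 9: 1; order 18: 1.
Total: 1 + 9 + 1 + 3 + 1 + 1 = 16.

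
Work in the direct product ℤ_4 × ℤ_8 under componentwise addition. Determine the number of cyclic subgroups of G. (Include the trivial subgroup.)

14

Each element a generates a cyclic subgroup ⟨a⟩; distinct elements may generate the same one (a cyclic group of order d has φ(d) generators).
Cyclic subgroups by order — order 1: 1; order 2: 3; order 4: 6; order 8: 4.
Total: 14.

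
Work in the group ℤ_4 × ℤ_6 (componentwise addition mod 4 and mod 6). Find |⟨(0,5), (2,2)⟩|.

|⟨(0,5)⟩| = 6 and |⟨(2,2)⟩| = 6, so |H| is a multiple of lcm(6, 6) = 6 and divides |G| = 24.
Closing under the operation: H = {(0,0), (0,1), (0,2), (0,3), (0,4), (0,5), (2,0), (2,1), (2,2), (2,3), (2,4), (2,5)}, so |H| = 12.

12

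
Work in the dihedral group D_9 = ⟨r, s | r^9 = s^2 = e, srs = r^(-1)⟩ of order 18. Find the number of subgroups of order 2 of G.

9

|G| = 18 and 2 | 18, so subgroups of order 2 are possible by Lagrange.
The subgroups of order 2 are: {e, r^2s}; {e, r^3s}; {e, r^4s}; {e, r^5s}; … (9 in all).
So G has 9 subgroups of order 2.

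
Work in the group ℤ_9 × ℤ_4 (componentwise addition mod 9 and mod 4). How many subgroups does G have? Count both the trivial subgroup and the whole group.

|G| = 36, so by Lagrange every subgroup order divides 36. Divisors: 1, 2, 3, 4, 6, 9, 12, 18, 36.
Subgroups by order — order 1: 1; order 2: 1; order 3: 1; order 4: 1; order 6: 1; order 9: 1; order 12: 1; order 18: 1; order 36: 1.
Total: 1 + 1 + 1 + 1 + 1 + 1 + 1 + 1 + 1 = 9.

9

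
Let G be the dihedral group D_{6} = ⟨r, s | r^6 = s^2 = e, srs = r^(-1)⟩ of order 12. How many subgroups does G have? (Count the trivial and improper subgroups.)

16

|G| = 12, so by Lagrange every subgroup order divides 12. Divisors: 1, 2, 3, 4, 6, 12.
Subgroups by order — order 1: 1; order 2: 7; order 3: 1; order 4: 3; order 6: 3; order 12: 1.
Total: 1 + 7 + 1 + 3 + 3 + 1 = 16.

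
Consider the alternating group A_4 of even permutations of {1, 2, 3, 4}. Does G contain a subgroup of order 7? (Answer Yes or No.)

7 does not divide |G| = 12, so by Lagrange no subgroup of order 7 exists.

No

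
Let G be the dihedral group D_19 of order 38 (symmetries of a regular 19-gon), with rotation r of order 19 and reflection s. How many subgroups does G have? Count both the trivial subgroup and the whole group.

22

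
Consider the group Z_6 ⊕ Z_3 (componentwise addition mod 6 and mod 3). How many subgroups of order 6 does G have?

|G| = 18 and 6 | 18, so subgroups of order 6 are possible by Lagrange.
The subgroups of order 6 are: {(0,0), (0,1), (0,2), (3,0), (3,1), (3,2)}; {(0,0), (1,0), (2,0), (3,0), (4,0), (5,0)}; {(0,0), (1,1), (2,2), (3,0), (4,1), (5,2)}; {(0,0), (1,2), (2,1), (3,0), (4,2), (5,1)}.
So G has 4 subgroups of order 6.

4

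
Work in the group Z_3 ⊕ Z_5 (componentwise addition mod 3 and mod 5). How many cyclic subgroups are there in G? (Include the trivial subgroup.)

Group the elements of G by the cyclic subgroup they generate; each cyclic subgroup of order d accounts for φ(d) elements.
Cyclic subgroups by order — order 1: 1; order 3: 1; order 5: 1; order 15: 1.
Total: 4.

4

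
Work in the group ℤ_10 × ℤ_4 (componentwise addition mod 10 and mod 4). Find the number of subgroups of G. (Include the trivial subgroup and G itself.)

|G| = 40, so by Lagrange every subgroup order divides 40. Divisors: 1, 2, 4, 5, 8, 10, 20, 40.
Subgroups by order — order 1: 1; order 2: 3; order 4: 3; order 5: 1; order 8: 1; order 10: 3; order 20: 3; order 40: 1.
Total: 1 + 3 + 3 + 1 + 1 + 3 + 3 + 1 = 16.

16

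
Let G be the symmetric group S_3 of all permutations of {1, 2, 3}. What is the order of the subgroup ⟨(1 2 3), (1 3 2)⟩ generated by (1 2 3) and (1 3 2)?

|⟨(1 2 3)⟩| = 3 and |⟨(1 3 2)⟩| = 3, so |H| is a multiple of lcm(3, 3) = 3 and divides |G| = 6.
Closing under the operation: H = {e, (1 2 3), (1 3 2)}, so |H| = 3.

3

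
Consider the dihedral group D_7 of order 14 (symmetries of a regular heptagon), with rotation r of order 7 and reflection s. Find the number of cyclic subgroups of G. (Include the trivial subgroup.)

Each element a generates a cyclic subgroup ⟨a⟩; distinct elements may generate the same one (a cyclic group of order d has φ(d) generators).
Cyclic subgroups by order — order 1: 1; order 2: 7; order 7: 1.
Total: 9.

9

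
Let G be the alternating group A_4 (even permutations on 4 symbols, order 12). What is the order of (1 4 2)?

Computing powers of (1 4 2): the smallest k with ((1 4 2))^k = e is k = 3.

3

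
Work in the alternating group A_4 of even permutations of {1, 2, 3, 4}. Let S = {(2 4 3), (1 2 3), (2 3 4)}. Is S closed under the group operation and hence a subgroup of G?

No

The identity e ∉ S, so S is not a subgroup.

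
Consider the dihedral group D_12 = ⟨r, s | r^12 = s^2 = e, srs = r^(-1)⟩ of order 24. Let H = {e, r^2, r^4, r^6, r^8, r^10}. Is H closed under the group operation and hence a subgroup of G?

|H| = 6 divides |G| = 24, consistent with Lagrange.
H contains the identity, every element's inverse is in H, and H is closed under ·: it is a subgroup.
In fact H = ⟨r^10⟩.

Yes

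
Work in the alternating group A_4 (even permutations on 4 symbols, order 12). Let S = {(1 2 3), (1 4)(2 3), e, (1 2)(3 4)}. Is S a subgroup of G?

No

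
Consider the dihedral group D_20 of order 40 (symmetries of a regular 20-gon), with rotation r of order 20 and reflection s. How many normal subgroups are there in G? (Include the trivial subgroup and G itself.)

9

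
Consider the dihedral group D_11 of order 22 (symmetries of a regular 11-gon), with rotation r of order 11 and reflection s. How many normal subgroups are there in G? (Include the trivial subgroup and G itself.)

G has 14 subgroups. Checking conjugation-invariance by order — order 1: 1/1 normal; order 2: 0/11 normal; order 11: 1/1 normal; order 22: 1/1 normal.
Total normal subgroups: 3.

3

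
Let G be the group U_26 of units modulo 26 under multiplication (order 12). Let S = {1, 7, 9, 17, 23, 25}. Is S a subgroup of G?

No

7 ∈ S but its inverse 15 ∉ S, so S is not a subgroup.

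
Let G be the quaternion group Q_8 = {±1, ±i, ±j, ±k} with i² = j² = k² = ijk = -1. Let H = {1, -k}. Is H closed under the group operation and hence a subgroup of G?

No

-k ∈ H but its inverse k ∉ H, so H is not a subgroup.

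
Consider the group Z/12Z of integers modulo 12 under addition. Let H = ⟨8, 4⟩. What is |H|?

|⟨8⟩| = 3 and |⟨4⟩| = 3, so |H| is a multiple of lcm(3, 3) = 3 and divides |G| = 12.
Closing under the operation: H = {0, 4, 8}, so |H| = 3.

3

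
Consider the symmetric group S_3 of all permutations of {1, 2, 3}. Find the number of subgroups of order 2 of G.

|G| = 6 and 2 | 6, so subgroups of order 2 are possible by Lagrange.
The subgroups of order 2 are: {e, (1 2)}; {e, (1 3)}; {e, (2 3)}.
So G has 3 subgroups of order 2.

3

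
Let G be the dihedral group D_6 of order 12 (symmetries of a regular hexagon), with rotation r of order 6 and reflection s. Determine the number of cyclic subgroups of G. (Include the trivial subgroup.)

10

A cyclic subgroup of order d is generated by each of its φ(d) elements of order d, so the cyclic subgroups of order d number (#elements of order d)/φ(d).
Cyclic subgroups by order — order 1: 1; order 2: 7; order 3: 1; order 6: 1.
Total: 10.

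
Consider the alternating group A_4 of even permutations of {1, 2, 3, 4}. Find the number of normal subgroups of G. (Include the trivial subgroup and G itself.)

3

G has 10 subgroups. Checking conjugation-invariance by order — order 1: 1/1 normal; order 2: 0/3 normal; order 3: 0/4 normal; order 4: 1/1 normal; order 12: 1/1 normal.
Total normal subgroups: 3.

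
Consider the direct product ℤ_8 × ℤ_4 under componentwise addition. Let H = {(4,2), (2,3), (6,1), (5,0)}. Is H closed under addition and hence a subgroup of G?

The identity (0,0) ∉ H, so H is not a subgroup.

No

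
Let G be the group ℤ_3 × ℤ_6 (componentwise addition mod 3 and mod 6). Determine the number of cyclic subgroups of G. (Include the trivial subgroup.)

A cyclic subgroup of order d is generated by each of its φ(d) elements of order d, so the cyclic subgroups of order d number (#elements of order d)/φ(d).
Cyclic subgroups by order — order 1: 1; order 2: 1; order 3: 4; order 6: 4.
Total: 10.

10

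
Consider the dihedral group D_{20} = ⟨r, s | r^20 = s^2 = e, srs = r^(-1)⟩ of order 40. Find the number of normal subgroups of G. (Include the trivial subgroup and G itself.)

G has 48 subgroups. Checking conjugation-invariance by order — order 1: 1/1 normal; order 2: 1/21 normal; order 4: 1/11 normal; order 5: 1/1 normal; order 8: 0/5 normal; order 10: 1/5 normal; order 20: 3/3 normal; order 40: 1/1 normal.
Total normal subgroups: 9.

9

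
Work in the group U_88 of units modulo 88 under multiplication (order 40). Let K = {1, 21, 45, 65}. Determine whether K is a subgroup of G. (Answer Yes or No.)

|K| = 4 divides |G| = 40, consistent with Lagrange.
K contains the identity, every element's inverse is in K, and K is closed under ·: it is a subgroup.

Yes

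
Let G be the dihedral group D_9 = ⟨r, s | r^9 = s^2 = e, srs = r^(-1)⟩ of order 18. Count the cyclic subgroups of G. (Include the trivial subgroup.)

Each element a generates a cyclic subgroup ⟨a⟩; distinct elements may generate the same one (a cyclic group of order d has φ(d) generators).
Cyclic subgroups by order — order 1: 1; order 2: 9; order 3: 1; order 9: 1.
Total: 12.

12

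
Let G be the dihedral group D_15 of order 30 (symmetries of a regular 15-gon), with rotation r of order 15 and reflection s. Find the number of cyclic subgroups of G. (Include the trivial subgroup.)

19

A cyclic subgroup of order d is generated by each of its φ(d) elements of order d, so the cyclic subgroups of order d number (#elements of order d)/φ(d).
Cyclic subgroups by order — order 1: 1; order 2: 15; order 3: 1; order 5: 1; order 15: 1.
Total: 19.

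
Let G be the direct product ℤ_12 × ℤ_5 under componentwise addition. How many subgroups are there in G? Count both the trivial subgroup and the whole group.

12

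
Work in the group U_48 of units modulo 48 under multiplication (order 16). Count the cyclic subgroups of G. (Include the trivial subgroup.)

A cyclic subgroup of order d is generated by each of its φ(d) elements of order d, so the cyclic subgroups of order d number (#elements of order d)/φ(d).
Cyclic subgroups by order — order 1: 1; order 2: 7; order 4: 4.
Total: 12.

12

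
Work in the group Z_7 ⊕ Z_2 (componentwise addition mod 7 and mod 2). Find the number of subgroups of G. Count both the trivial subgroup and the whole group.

|G| = 14, so by Lagrange every subgroup order divides 14. Divisors: 1, 2, 7, 14.
Subgroups by order — order 1: 1; order 2: 1; order 7: 1; order 14: 1.
Total: 1 + 1 + 1 + 1 = 4.

4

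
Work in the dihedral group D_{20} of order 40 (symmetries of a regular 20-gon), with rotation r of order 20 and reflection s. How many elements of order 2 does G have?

Enumerating element orders in G gives 21 elements of order 2.

21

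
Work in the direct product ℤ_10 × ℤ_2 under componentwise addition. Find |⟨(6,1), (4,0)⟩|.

|⟨(6,1)⟩| = 10 and |⟨(4,0)⟩| = 5, so |H| is a multiple of lcm(10, 5) = 10 and divides |G| = 20.
Closing under the operation: H = {(0,0), (0,1), (2,0), (2,1), (4,0), (4,1), (6,0), (6,1), (8,0), (8,1)}, so |H| = 10.

10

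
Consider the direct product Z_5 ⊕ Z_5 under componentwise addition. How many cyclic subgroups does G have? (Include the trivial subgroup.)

Each element a generates a cyclic subgroup ⟨a⟩; distinct elements may generate the same one (a cyclic group of order d has φ(d) generators).
Cyclic subgroups by order — order 1: 1; order 5: 6.
Total: 7.

7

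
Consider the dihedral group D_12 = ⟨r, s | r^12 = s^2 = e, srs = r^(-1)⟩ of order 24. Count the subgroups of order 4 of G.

7

|G| = 24 and 4 | 24, so subgroups of order 4 are possible by Lagrange.
The subgroups of order 4 are: {e, r^6, r^4s, r^10s}; {e, r^6, r^5s, r^11s}; {e, r^6, r^2s, r^8s}; {e, r^3, r^6, r^9}; … (7 in all).
So G has 7 subgroups of order 4.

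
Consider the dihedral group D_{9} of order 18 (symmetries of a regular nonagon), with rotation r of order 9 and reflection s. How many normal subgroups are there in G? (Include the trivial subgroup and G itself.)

G has 16 subgroups. Checking conjugation-invariance by order — order 1: 1/1 normal; order 2: 0/9 normal; order 3: 1/1 normal; order 6: 0/3 normal; order 9: 1/1 normal; order 18: 1/1 normal.
Total normal subgroups: 4.

4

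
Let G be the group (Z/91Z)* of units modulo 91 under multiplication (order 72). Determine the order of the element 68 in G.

Compute successive powers of 68 mod 91: 68, 74, 27, 16, 87, 1; 68^6 ≡ 1 (mod 91).
So |⟨68⟩| = 6.

6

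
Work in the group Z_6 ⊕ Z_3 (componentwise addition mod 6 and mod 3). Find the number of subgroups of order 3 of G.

|G| = 18 and 3 | 18, so subgroups of order 3 are possible by Lagrange.
The subgroups of order 3 are: {(0,0), (0,1), (0,2)}; {(0,0), (2,0), (4,0)}; {(0,0), (2,1), (4,2)}; {(0,0), (2,2), (4,1)}.
So G has 4 subgroups of order 3.

4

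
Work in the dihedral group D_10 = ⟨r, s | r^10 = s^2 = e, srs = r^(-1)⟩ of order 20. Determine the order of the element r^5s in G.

2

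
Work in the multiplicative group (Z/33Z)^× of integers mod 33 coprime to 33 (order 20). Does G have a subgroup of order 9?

No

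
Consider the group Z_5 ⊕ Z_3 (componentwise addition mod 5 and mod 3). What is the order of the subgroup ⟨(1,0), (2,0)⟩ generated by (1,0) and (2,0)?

|⟨(1,0)⟩| = 5 and |⟨(2,0)⟩| = 5, so |H| is a multiple of lcm(5, 5) = 5 and divides |G| = 15.
Closing under the operation: H = {(0,0), (1,0), (2,0), (3,0), (4,0)}, so |H| = 5.

5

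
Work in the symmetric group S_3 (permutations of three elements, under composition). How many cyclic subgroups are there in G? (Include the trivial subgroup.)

5

Group the elements of G by the cyclic subgroup they generate; each cyclic subgroup of order d accounts for φ(d) elements.
Cyclic subgroups by order — order 1: 1; order 2: 3; order 3: 1.
Total: 5.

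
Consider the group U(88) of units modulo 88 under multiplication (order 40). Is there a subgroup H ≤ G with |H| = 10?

10 | 40. A subgroup of order 10 is {1, 9, 13, 21, 25, 29, 49, 61, 81, 85}.

Yes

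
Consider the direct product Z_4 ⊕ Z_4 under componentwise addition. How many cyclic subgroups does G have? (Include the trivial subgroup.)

Each element a generates a cyclic subgroup ⟨a⟩; distinct elements may generate the same one (a cyclic group of order d has φ(d) generators).
Cyclic subgroups by order — order 1: 1; order 2: 3; order 4: 6.
Total: 10.

10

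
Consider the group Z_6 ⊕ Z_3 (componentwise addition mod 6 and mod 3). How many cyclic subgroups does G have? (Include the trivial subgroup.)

10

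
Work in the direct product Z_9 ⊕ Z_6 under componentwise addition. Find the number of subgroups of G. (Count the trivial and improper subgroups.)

20

|G| = 54, so by Lagrange every subgroup order divides 54. Divisors: 1, 2, 3, 6, 9, 18, 27, 54.
Subgroups by order — order 1: 1; order 2: 1; order 3: 4; order 6: 4; order 9: 4; order 18: 4; order 27: 1; order 54: 1.
Total: 1 + 1 + 4 + 4 + 4 + 4 + 1 + 1 = 20.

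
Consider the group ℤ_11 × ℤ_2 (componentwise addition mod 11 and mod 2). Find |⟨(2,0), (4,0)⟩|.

|⟨(2,0)⟩| = 11 and |⟨(4,0)⟩| = 11, so |H| is a multiple of lcm(11, 11) = 11 and divides |G| = 22.
Closing under the operation: H = {(0,0), (1,0), (2,0), (3,0), (4,0), (5,0), (6,0), (7,0), (8,0), (9,0), (10,0)}, so |H| = 11.

11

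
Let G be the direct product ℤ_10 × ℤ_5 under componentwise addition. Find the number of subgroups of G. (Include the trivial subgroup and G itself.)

16

|G| = 50, so by Lagrange every subgroup order divides 50. Divisors: 1, 2, 5, 10, 25, 50.
Subgroups by order — order 1: 1; order 2: 1; order 5: 6; order 10: 6; order 25: 1; order 50: 1.
Total: 1 + 1 + 6 + 6 + 1 + 1 = 16.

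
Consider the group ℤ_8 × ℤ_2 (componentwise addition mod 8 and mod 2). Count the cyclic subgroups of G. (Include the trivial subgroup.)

Each element a generates a cyclic subgroup ⟨a⟩; distinct elements may generate the same one (a cyclic group of order d has φ(d) generators).
Cyclic subgroups by order — order 1: 1; order 2: 3; order 4: 2; order 8: 2.
Total: 8.

8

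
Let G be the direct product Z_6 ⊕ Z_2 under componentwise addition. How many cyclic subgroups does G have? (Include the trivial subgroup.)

8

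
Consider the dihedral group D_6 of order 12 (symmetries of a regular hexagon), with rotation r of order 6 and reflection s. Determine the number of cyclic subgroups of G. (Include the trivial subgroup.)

Group the elements of G by the cyclic subgroup they generate; each cyclic subgroup of order d accounts for φ(d) elements.
Cyclic subgroups by order — order 1: 1; order 2: 7; order 3: 1; order 6: 1.
Total: 10.

10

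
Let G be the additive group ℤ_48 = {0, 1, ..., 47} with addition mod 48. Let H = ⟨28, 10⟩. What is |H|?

|⟨28⟩| = 12 and |⟨10⟩| = 24, so |H| is a multiple of lcm(12, 24) = 24 and divides |G| = 48.
Closing under the operation: H = {0, 2, 4, 6, 8, 10, 12, 14, 16, 18, 20, 22, 24, 26, 28, 30, 32, 34, 36, 38, 40, 42, 44, 46}, so |H| = 24.

24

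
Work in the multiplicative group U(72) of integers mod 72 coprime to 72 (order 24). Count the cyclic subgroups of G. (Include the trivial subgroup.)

16

A cyclic subgroup of order d is generated by each of its φ(d) elements of order d, so the cyclic subgroups of order d number (#elements of order d)/φ(d).
Cyclic subgroups by order — order 1: 1; order 2: 7; order 3: 1; order 6: 7.
Total: 16.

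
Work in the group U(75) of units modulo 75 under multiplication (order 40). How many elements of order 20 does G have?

16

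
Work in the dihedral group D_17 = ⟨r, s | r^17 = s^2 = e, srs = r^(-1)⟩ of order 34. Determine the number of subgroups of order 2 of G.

|G| = 34 and 2 | 34, so subgroups of order 2 are possible by Lagrange.
The subgroups of order 2 are: {e, r^10s}; {e, r^11s}; {e, r^12s}; {e, r^13s}; … (17 in all).
So G has 17 subgroups of order 2.

17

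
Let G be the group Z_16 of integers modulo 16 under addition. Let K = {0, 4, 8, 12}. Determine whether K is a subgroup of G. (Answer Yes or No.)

Yes

|K| = 4 divides |G| = 16, consistent with Lagrange.
K contains the identity, every element's inverse is in K, and K is closed under +: it is a subgroup.
In fact K = ⟨4⟩.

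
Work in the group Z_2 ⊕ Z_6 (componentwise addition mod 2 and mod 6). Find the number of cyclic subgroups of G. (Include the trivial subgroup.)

Each element a generates a cyclic subgroup ⟨a⟩; distinct elements may generate the same one (a cyclic group of order d has φ(d) generators).
Cyclic subgroups by order — order 1: 1; order 2: 3; order 3: 1; order 6: 3.
Total: 8.

8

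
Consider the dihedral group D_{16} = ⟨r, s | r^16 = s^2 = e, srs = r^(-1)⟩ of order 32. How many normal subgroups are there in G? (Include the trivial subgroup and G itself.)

G has 36 subgroups. Checking conjugation-invariance by order — order 1: 1/1 normal; order 2: 1/17 normal; order 4: 1/9 normal; order 8: 1/5 normal; order 16: 3/3 normal; order 32: 1/1 normal.
Total normal subgroups: 8.

8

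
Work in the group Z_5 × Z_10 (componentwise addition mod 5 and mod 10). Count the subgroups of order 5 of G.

6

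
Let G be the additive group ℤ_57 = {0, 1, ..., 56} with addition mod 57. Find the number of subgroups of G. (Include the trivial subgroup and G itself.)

A cyclic group of order 57 has exactly one subgroup for each divisor of 57.
Divisors of 57: 1, 3, 19, 57.
So ℤ_57 has 4 subgroups.

4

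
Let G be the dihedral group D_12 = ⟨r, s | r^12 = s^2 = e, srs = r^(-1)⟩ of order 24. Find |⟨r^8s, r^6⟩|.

4

|⟨r^8s⟩| = 2 and |⟨r^6⟩| = 2, so |H| is a multiple of lcm(2, 2) = 2 and divides |G| = 24.
Closing under the operation: H = {e, r^6, r^2s, r^8s}, so |H| = 4.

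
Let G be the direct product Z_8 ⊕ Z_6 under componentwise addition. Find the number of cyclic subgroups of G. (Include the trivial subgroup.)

16

A cyclic subgroup of order d is generated by each of its φ(d) elements of order d, so the cyclic subgroups of order d number (#elements of order d)/φ(d).
Cyclic subgroups by order — order 1: 1; order 2: 3; order 3: 1; order 4: 2; order 6: 3; order 8: 2; order 12: 2; order 24: 2.
Total: 16.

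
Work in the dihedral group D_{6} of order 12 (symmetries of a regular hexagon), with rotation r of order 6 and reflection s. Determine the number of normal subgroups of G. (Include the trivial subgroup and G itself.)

G has 16 subgroups. Checking conjugation-invariance by order — order 1: 1/1 normal; order 2: 1/7 normal; order 3: 1/1 normal; order 4: 0/3 normal; order 6: 3/3 normal; order 12: 1/1 normal.
Total normal subgroups: 7.

7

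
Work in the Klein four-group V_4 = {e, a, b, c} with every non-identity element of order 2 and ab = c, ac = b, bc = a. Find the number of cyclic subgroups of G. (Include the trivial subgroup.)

4

A cyclic subgroup of order d is generated by each of its φ(d) elements of order d, so the cyclic subgroups of order d number (#elements of order d)/φ(d).
Cyclic subgroups by order — order 1: 1; order 2: 3.
Total: 4.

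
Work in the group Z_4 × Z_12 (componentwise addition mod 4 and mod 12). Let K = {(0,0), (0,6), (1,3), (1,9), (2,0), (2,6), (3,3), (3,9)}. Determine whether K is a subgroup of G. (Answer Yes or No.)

Yes

|K| = 8 divides |G| = 48, consistent with Lagrange.
K contains the identity, every element's inverse is in K, and K is closed under +: it is a subgroup.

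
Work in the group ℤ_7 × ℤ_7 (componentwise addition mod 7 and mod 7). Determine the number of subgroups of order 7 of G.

|G| = 49 and 7 | 49, so subgroups of order 7 are possible by Lagrange.
The subgroups of order 7 are: {(0,0), (0,1), (0,2), (0,3), (0,4), (0,5), (0,6)}; {(0,0), (1,0), (2,0), (3,0), (4,0), (5,0), (6,0)}; {(0,0), (1,1), (2,2), (3,3), (4,4), (5,5), (6,6)}; {(0,0), (1,2), (2,4), (3,6), (4,1), (5,3), (6,5)}; … (8 in all).
So G has 8 subgroups of order 7.

8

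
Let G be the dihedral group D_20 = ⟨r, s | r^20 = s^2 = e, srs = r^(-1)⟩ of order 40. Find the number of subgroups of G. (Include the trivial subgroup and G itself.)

|G| = 40, so by Lagrange every subgroup order divides 40. Divisors: 1, 2, 4, 5, 8, 10, 20, 40.
Subgroups by order — order 1: 1; order 2: 21; order 4: 11; order 5: 1; order 8: 5; order 10: 5; order 20: 3; order 40: 1.
Total: 1 + 21 + 11 + 1 + 5 + 5 + 3 + 1 = 48.

48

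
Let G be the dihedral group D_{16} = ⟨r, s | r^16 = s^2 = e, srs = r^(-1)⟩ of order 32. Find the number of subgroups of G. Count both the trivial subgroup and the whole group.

|G| = 32, so by Lagrange every subgroup order divides 32. Divisors: 1, 2, 4, 8, 16, 32.
Subgroups by order — order 1: 1; order 2: 17; order 4: 9; order 8: 5; order 16: 3; order 32: 1.
Total: 1 + 17 + 9 + 5 + 3 + 1 = 36.

36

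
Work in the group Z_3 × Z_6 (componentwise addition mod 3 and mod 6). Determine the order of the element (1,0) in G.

3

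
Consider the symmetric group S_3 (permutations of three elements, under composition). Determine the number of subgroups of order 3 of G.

1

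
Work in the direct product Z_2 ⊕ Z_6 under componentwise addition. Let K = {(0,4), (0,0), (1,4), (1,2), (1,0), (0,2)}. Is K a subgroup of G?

Yes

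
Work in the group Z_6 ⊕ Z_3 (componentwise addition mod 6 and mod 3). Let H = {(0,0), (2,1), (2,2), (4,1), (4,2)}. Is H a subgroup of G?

|H| = 5 does not divide |G| = 18, so by Lagrange H is not a subgroup.

No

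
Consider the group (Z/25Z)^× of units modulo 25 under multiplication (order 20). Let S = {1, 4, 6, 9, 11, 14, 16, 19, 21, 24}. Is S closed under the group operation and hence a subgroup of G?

|S| = 10 divides |G| = 20, consistent with Lagrange.
S contains the identity, every element's inverse is in S, and S is closed under ·: it is a subgroup.
In fact S = ⟨4⟩.

Yes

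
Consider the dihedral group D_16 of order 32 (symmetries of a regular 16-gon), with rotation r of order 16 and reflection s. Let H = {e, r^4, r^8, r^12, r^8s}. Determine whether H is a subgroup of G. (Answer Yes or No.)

|H| = 5 does not divide |G| = 32, so by Lagrange H is not a subgroup.

No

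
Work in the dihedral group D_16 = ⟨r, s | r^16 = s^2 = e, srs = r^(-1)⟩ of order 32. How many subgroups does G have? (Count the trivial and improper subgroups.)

36

|G| = 32, so by Lagrange every subgroup order divides 32. Divisors: 1, 2, 4, 8, 16, 32.
Subgroups by order — order 1: 1; order 2: 17; order 4: 9; order 8: 5; order 16: 3; order 32: 1.
Total: 1 + 17 + 9 + 5 + 3 + 1 = 36.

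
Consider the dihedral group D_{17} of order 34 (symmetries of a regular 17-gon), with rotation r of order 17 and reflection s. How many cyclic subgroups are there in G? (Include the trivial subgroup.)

A cyclic subgroup of order d is generated by each of its φ(d) elements of order d, so the cyclic subgroups of order d number (#elements of order d)/φ(d).
Cyclic subgroups by order — order 1: 1; order 2: 17; order 17: 1.
Total: 19.

19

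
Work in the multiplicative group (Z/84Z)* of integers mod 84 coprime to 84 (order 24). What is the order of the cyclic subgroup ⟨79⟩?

6

Compute successive powers of 79 mod 84: 79, 25, 43, 37, 67, 1; 79^6 ≡ 1 (mod 84).
So |⟨79⟩| = 6.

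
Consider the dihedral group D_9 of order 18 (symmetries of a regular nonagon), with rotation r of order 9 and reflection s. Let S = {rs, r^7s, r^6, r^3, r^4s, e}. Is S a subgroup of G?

|S| = 6 divides |G| = 18, consistent with Lagrange.
S contains the identity, every element's inverse is in S, and S is closed under ·: it is a subgroup.

Yes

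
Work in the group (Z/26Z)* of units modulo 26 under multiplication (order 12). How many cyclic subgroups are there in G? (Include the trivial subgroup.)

Group the elements of G by the cyclic subgroup they generate; each cyclic subgroup of order d accounts for φ(d) elements.
Cyclic subgroups by order — order 1: 1; order 2: 1; order 3: 1; order 4: 1; order 6: 1; order 12: 1.
Total: 6.

6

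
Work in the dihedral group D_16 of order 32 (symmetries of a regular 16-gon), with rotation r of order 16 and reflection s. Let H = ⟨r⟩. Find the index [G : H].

|⟨r⟩| = 16 and |G| = 32.
By Lagrange, [G : H] = |G|/|H| = 32/16 = 2.

2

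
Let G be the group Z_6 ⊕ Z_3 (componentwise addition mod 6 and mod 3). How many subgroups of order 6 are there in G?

|G| = 18 and 6 | 18, so subgroups of order 6 are possible by Lagrange.
The subgroups of order 6 are: {(0,0), (0,1), (0,2), (3,0), (3,1), (3,2)}; {(0,0), (1,0), (2,0), (3,0), (4,0), (5,0)}; {(0,0), (1,1), (2,2), (3,0), (4,1), (5,2)}; {(0,0), (1,2), (2,1), (3,0), (4,2), (5,1)}.
So G has 4 subgroups of order 6.

4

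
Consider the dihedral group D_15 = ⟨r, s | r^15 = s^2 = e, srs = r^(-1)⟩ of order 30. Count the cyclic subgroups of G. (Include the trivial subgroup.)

19

Each element a generates a cyclic subgroup ⟨a⟩; distinct elements may generate the same one (a cyclic group of order d has φ(d) generators).
Cyclic subgroups by order — order 1: 1; order 2: 15; order 3: 1; order 5: 1; order 15: 1.
Total: 19.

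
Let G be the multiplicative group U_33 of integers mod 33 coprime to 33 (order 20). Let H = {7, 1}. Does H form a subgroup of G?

7 ∈ H but its inverse 19 ∉ H, so H is not a subgroup.

No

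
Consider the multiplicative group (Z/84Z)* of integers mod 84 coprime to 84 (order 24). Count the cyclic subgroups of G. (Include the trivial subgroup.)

A cyclic subgroup of order d is generated by each of its φ(d) elements of order d, so the cyclic subgroups of order d number (#elements of order d)/φ(d).
Cyclic subgroups by order — order 1: 1; order 2: 7; order 3: 1; order 6: 7.
Total: 16.

16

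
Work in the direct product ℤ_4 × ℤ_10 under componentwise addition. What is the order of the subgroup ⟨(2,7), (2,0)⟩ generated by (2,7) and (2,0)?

|⟨(2,7)⟩| = 10 and |⟨(2,0)⟩| = 2, so |H| is a multiple of lcm(10, 2) = 10 and divides |G| = 40.
Closing under the operation: H = {(0,0), (0,1), (0,2), (0,3), (0,4), (0,5), (0,6), (0,7), (0,8), (0,9), (2,0), (2,1), (2,2), (2,3), (2,4), (2,5), (2,6), (2,7), (2,8), (2,9)}, so |H| = 20.

20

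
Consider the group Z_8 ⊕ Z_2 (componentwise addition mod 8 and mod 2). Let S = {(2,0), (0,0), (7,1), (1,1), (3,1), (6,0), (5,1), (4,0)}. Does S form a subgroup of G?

Yes

|S| = 8 divides |G| = 16, consistent with Lagrange.
S contains the identity, every element's inverse is in S, and S is closed under +: it is a subgroup.
In fact S = ⟨(7,1)⟩.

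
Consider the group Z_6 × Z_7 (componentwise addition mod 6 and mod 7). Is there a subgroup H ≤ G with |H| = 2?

Yes

2 | 42. A subgroup of order 2 is {(0,0), (3,0)}.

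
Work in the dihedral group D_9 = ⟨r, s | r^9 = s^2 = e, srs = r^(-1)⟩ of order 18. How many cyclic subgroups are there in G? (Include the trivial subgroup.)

12

Group the elements of G by the cyclic subgroup they generate; each cyclic subgroup of order d accounts for φ(d) elements.
Cyclic subgroups by order — order 1: 1; order 2: 9; order 3: 1; order 9: 1.
Total: 12.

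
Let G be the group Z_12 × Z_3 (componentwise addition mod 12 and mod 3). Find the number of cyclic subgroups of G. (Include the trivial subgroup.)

Group the elements of G by the cyclic subgroup they generate; each cyclic subgroup of order d accounts for φ(d) elements.
Cyclic subgroups by order — order 1: 1; order 2: 1; order 3: 4; order 4: 1; order 6: 4; order 12: 4.
Total: 15.

15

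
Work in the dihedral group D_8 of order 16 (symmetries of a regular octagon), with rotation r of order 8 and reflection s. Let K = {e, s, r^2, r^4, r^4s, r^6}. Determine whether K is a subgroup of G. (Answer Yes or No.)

No

|K| = 6 does not divide |G| = 16, so by Lagrange K is not a subgroup.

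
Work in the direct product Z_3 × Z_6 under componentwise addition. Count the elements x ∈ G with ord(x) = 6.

An element (a,b) has order lcm(ord(a), ord(b)); count pairs with lcm equal to 6.
Enumerating gives 8 such elements.

8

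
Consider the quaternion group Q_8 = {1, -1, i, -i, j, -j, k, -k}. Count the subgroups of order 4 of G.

|G| = 8 and 4 | 8, so subgroups of order 4 are possible by Lagrange.
The subgroups of order 4 are: {1, -1, i, -i}; {1, -1, j, -j}; {1, -1, k, -k}.
So G has 3 subgroups of order 4.

3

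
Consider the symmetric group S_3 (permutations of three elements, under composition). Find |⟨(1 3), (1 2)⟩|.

|⟨(1 3)⟩| = 2 and |⟨(1 2)⟩| = 2, so |H| is a multiple of lcm(2, 2) = 2 and divides |G| = 6.
Closing {(1 3), (1 2)} under the group operation gives all of G, so |H| = 6.

6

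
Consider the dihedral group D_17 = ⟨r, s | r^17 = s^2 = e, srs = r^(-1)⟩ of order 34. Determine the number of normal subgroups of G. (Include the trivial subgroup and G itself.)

G has 20 subgroups. Checking conjugation-invariance by order — order 1: 1/1 normal; order 2: 0/17 normal; order 17: 1/1 normal; order 34: 1/1 normal.
Total normal subgroups: 3.

3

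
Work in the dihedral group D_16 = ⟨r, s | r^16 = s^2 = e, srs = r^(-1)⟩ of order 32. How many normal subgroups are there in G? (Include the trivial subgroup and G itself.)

G has 36 subgroups. Checking conjugation-invariance by order — order 1: 1/1 normal; order 2: 1/17 normal; order 4: 1/9 normal; order 8: 1/5 normal; order 16: 3/3 normal; order 32: 1/1 normal.
Total normal subgroups: 8.

8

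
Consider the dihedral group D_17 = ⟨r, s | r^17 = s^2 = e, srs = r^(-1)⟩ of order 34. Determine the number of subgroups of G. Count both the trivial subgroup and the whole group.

20

|G| = 34, so by Lagrange every subgroup order divides 34. Divisors: 1, 2, 17, 34.
Subgroups by order — order 1: 1; order 2: 17; order 17: 1; order 34: 1.
Total: 1 + 17 + 1 + 1 = 20.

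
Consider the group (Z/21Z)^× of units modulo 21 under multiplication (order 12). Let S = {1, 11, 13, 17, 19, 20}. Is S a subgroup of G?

No

17 ∈ S but its inverse 5 ∉ S, so S is not a subgroup.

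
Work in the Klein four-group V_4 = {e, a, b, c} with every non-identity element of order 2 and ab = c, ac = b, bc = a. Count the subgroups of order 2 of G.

|G| = 4 and 2 | 4, so subgroups of order 2 are possible by Lagrange.
The subgroups of order 2 are: {e, a}; {e, b}; {e, c}.
So G has 3 subgroups of order 2.

3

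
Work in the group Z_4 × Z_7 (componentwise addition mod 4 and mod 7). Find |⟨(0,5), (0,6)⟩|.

7

|⟨(0,5)⟩| = 7 and |⟨(0,6)⟩| = 7, so |H| is a multiple of lcm(7, 7) = 7 and divides |G| = 28.
Closing under the operation: H = {(0,0), (0,1), (0,2), (0,3), (0,4), (0,5), (0,6)}, so |H| = 7.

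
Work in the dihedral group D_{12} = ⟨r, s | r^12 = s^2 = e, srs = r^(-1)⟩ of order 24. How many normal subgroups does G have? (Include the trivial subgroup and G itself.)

9

G has 34 subgroups. Checking conjugation-invariance by order — order 1: 1/1 normal; order 2: 1/13 normal; order 3: 1/1 normal; order 4: 1/7 normal; order 6: 1/5 normal; order 8: 0/3 normal; order 12: 3/3 normal; order 24: 1/1 normal.
Total normal subgroups: 9.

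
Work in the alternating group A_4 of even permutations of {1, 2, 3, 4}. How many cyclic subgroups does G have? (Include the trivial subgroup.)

Each element a generates a cyclic subgroup ⟨a⟩; distinct elements may generate the same one (a cyclic group of order d has φ(d) generators).
Cyclic subgroups by order — order 1: 1; order 2: 3; order 3: 4.
Total: 8.

8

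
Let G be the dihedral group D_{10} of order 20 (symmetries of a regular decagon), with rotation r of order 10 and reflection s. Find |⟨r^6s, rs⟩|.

4

|⟨r^6s⟩| = 2 and |⟨rs⟩| = 2, so |H| is a multiple of lcm(2, 2) = 2 and divides |G| = 20.
Closing under the operation: H = {e, r^5, rs, r^6s}, so |H| = 4.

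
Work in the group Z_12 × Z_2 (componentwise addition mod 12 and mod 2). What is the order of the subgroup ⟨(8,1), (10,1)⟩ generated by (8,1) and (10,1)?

|⟨(8,1)⟩| = 6 and |⟨(10,1)⟩| = 6, so |H| is a multiple of lcm(6, 6) = 6 and divides |G| = 24.
Closing under the operation: H = {(0,0), (0,1), (2,0), (2,1), (4,0), (4,1), (6,0), (6,1), (8,0), (8,1), (10,0), (10,1)}, so |H| = 12.

12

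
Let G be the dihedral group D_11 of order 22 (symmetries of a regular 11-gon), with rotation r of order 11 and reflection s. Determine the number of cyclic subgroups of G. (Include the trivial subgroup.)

13

Each element a generates a cyclic subgroup ⟨a⟩; distinct elements may generate the same one (a cyclic group of order d has φ(d) generators).
Cyclic subgroups by order — order 1: 1; order 2: 11; order 11: 1.
Total: 13.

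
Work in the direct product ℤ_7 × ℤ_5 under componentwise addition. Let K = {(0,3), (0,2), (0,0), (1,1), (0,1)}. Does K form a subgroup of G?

No

(0,1) ∈ K but its inverse (0,4) ∉ K, so K is not a subgroup.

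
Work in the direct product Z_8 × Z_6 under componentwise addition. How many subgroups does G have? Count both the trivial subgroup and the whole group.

22

|G| = 48, so by Lagrange every subgroup order divides 48. Divisors: 1, 2, 3, 4, 6, 8, 12, 16, 24, 48.
Subgroups by order — order 1: 1; order 2: 3; order 3: 1; order 4: 3; order 6: 3; order 8: 3; order 12: 3; order 16: 1; order 24: 3; order 48: 1.
Total: 1 + 3 + 1 + 3 + 3 + 3 + 3 + 1 + 3 + 1 = 22.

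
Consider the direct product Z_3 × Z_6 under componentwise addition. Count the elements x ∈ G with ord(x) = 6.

8

An element (a,b) has order lcm(ord(a), ord(b)); count pairs with lcm equal to 6.
Enumerating gives 8 such elements.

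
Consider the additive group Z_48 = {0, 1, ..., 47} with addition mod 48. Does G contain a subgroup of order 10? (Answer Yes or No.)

10 does not divide |G| = 48, so by Lagrange no subgroup of order 10 exists.

No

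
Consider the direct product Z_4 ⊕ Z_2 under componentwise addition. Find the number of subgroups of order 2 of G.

3

|G| = 8 and 2 | 8, so subgroups of order 2 are possible by Lagrange.
The subgroups of order 2 are: {(0,0), (0,1)}; {(0,0), (2,0)}; {(0,0), (2,1)}.
So G has 3 subgroups of order 2.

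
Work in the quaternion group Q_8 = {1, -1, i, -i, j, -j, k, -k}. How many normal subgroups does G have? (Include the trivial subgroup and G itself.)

6

G has 6 subgroups. Checking conjugation-invariance by order — order 1: 1/1 normal; order 2: 1/1 normal; order 4: 3/3 normal; order 8: 1/1 normal.
Total normal subgroups: 6.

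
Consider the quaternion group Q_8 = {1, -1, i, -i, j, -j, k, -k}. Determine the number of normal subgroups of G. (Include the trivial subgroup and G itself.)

G has 6 subgroups. Checking conjugation-invariance by order — order 1: 1/1 normal; order 2: 1/1 normal; order 4: 3/3 normal; order 8: 1/1 normal.
Total normal subgroups: 6.

6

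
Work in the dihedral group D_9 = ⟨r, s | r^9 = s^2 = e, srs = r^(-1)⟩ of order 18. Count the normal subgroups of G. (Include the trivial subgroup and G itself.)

G has 16 subgroups. Checking conjugation-invariance by order — order 1: 1/1 normal; order 2: 0/9 normal; order 3: 1/1 normal; order 6: 0/3 normal; order 9: 1/1 normal; order 18: 1/1 normal.
Total normal subgroups: 4.

4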